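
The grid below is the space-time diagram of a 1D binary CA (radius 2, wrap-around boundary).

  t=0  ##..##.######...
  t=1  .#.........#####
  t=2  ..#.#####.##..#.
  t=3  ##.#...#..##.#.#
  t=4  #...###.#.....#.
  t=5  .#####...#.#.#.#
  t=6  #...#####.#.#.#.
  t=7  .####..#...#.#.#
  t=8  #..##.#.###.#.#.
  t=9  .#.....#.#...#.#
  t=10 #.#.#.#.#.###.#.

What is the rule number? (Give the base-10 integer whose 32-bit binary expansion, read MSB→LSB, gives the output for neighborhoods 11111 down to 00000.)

  [31] ##### => .  t=0,i=9
  [30] ####. => #  t=0,i=11
  [29] ###.# => .  t=1,i=15
  [28] ###.. => #  t=0,i=12
  [27] ##.## => .  t=0,i=6
  [26] ##.#. => .  t=1,i=0
  [25] ##..# => .  t=0,i=2
  [24] ##... => #  t=0,i=13
  [23] #.### => .  t=0,i=7
  [22] #.##. => #  t=2,i=10
  [21] #.#.# => .  t=3,i=13
  [20] #.#.. => .  t=1,i=1
  [19] #..## => .  t=0,i=3
  [18] #..#. => #  t=2,i=13
  [17] #...# => #  t=0,i=14
  [16] #.... => .  t=1,i=3
  [15] .#### => .  t=0,i=8
  [14] .###. => #  t=3,i=0
  [13] .##.# => .  t=0,i=5
  [12] .##.. => #  t=0,i=1
  [11] .#.## => #  t=2,i=3
  [10] .#.#. => #  t=4,i=15
  [9] .#..# => #  t=3,i=8
  [8] .#... => #  t=1,i=2
  [7] ..### => #  t=1,i=11
  [6] ..##. => .  t=0,i=0
  [5] ..#.# => .  t=2,i=2
  [4] ..#.. => .  t=2,i=14
  [3] ...## => #  t=0,i=15
  [2] ...#. => #  t=2,i=1
  [1] ....# => .  t=1,i=9
  [0] ..... => #  t=1,i=4
  bits 01010001010001100101111110001101 = 1363566477

1363566477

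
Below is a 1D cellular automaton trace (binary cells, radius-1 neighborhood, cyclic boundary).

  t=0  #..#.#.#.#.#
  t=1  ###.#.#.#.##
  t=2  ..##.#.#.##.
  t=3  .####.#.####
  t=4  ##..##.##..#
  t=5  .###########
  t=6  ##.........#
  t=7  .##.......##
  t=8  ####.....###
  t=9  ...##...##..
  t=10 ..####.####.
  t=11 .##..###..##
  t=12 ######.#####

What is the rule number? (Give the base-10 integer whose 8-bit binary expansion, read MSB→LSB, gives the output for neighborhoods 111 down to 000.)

  ### -> .   bit 7 = 0  t=1,i=0
  ##. -> #   bit 6 = 1  t=0,i=0
  #.# -> #   bit 5 = 1  t=0,i=4
  #.. -> #   bit 4 = 1  t=0,i=1
  .## -> #   bit 3 = 1  t=0,i=11
  .#. -> .   bit 2 = 0  t=0,i=3
  ..# -> #   bit 1 = 1  t=0,i=2
  ... -> .   bit 0 = 0  t=2,i=0
  bits 01111010 = 122

122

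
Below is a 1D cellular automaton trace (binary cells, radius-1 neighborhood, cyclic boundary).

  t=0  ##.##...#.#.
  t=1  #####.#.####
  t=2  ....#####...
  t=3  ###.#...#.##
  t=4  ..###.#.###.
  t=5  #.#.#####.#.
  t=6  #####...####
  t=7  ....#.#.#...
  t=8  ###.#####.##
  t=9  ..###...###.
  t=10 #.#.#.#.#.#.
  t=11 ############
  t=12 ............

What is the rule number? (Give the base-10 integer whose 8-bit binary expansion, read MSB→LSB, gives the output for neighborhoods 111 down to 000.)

109

  ### -> .   bit 7 = 0  t=1,i=0
  ##. -> #   bit 6 = 1  t=0,i=1
  #.# -> #   bit 5 = 1  t=0,i=2
  #.. -> .   bit 4 = 0  t=0,i=5
  .## -> #   bit 3 = 1  t=0,i=0
  .#. -> #   bit 2 = 1  t=0,i=8
  ..# -> .   bit 1 = 0  t=0,i=7
  ... -> #   bit 0 = 1  t=0,i=6
  bits 01101101 = 109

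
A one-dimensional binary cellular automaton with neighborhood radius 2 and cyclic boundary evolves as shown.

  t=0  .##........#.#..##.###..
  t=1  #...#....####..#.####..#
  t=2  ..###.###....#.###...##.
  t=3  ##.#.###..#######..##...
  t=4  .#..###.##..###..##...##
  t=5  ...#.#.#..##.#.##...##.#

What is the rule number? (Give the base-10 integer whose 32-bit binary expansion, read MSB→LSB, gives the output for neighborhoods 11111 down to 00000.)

2324393022

  #####|#  b31=1 t=3,i=12
  ####.|.  b30=0 t=1,i=11
  ###.#|.  b29=0 t=2,i=4
  ###..|.  b28=0 t=0,i=21
  ##.##|#  b27=1 t=0,i=18
  ##.#.|.  b26=0 t=3,i=2
  ##..#|#  b25=1 t=1,i=13
  ##...|.  b24=0 t=0,i=3
  #.###|#  b23=1 t=0,i=19
  #.##.|.  b22=0 t=4,i=8
  #.#.#|.  b21=0 t=3,i=3
  #.#..|.  b20=0 t=0,i=13
  #..##|#  b19=1 t=0,i=15
  #..#.|.  b18=0 t=1,i=14
  #...#|#  b17=1 t=0,i=23
  #....|#  b16=1 t=0,i=4
  .####|.  b15=0 t=1,i=10
  .###.|#  b14=1 t=0,i=20
  .##.#|#  b13=1 t=0,i=17
  .##..|.  b12=0 t=0,i=2
  .#.##|#  b11=1 t=1,i=16
  .#.#.|#  b10=1 t=0,i=12
  .#..#|.  b9=0 t=0,i=14
  .#...|.  b8=0 t=1,i=5
  ..###|.  b7=0 t=1,i=9
  ..##.|.  b6=0 t=0,i=1
  ..#.#|#  b5=1 t=0,i=11
  ..#..|#  b4=1 t=1,i=4
  ...##|#  b3=1 t=0,i=0
  ...#.|#  b2=1 t=0,i=10
  ....#|#  b1=1 t=0,i=9
  .....|.  b0=0 t=0,i=5
  bits 10001010100010110110110000111110 = 2324393022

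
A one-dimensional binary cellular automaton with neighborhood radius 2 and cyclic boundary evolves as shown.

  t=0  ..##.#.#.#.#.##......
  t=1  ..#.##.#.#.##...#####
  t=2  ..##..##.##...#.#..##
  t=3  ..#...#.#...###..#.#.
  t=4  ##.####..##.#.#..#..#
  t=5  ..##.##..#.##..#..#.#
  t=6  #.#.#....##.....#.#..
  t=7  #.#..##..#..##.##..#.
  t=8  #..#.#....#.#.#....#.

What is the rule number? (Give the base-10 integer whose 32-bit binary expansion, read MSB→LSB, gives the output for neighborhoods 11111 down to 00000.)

  ##### -> .   bit 31 = 0  t=1,i=18
  ####. -> #   bit 30 = 1  t=1,i=19
  ###.# -> .   bit 29 = 0  t=4,i=1
  ###.. -> #   bit 28 = 1  t=1,i=20
  ##.## -> #   bit 27 = 1  t=2,i=8
  ##.#. -> #   bit 26 = 1  t=0,i=4
  ##..# -> .   bit 25 = 0  t=1,i=0
  ##... -> .   bit 24 = 0  t=0,i=15
  #.### -> #   bit 23 = 1  t=4,i=3
  #.##. -> .   bit 22 = 0  t=0,i=13
  #.#.# -> #   bit 21 = 1  t=0,i=5
  #.#.. -> .   bit 20 = 0  t=2,i=16
  #..## -> .   bit 19 = 0  t=2,i=1
  #..#. -> .   bit 18 = 0  t=1,i=1
  #...# -> #   bit 17 = 1  t=1,i=14
  #.... -> #   bit 16 = 1  t=0,i=16
  .#### -> .   bit 15 = 0  t=1,i=17
  .###. -> .   bit 14 = 0  t=3,i=13
  .##.# -> .   bit 13 = 0  t=0,i=3
  .##.. -> .   bit 12 = 0  t=0,i=14
  .#.## -> #   bit 11 = 1  t=0,i=12
  .#.#. -> .   bit 10 = 0  t=0,i=6
  .#..# -> #   bit 9 = 1  t=2,i=17
  .#... -> #   bit 8 = 1  t=3,i=3
  ..### -> #   bit 7 = 1  t=1,i=16
  ..##. -> #   bit 6 = 1  t=0,i=2
  ..#.# -> #   bit 5 = 1  t=1,i=2
  ..#.. -> .   bit 4 = 0  t=3,i=2
  ...## -> .   bit 3 = 0  t=0,i=1
  ...#. -> #   bit 2 = 1  t=2,i=13
  ....# -> .   bit 1 = 0  t=0,i=0
  ..... -> #   bit 0 = 1  t=0,i=17
  bits 01011100101000110000101111100101 = 1554189285

1554189285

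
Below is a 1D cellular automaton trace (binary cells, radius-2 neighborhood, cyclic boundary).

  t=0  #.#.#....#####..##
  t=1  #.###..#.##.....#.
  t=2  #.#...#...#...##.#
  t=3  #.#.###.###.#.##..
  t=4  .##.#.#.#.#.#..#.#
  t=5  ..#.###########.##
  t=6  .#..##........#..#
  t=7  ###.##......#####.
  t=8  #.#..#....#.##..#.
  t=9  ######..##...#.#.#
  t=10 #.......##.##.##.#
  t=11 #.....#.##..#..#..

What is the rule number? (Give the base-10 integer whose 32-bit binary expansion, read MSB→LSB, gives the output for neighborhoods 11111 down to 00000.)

  #####|.  b31=0 t=0,i=11
  ####.|.  b30=0 t=0,i=12
  ###.#|#  b29=1 t=0,i=0
  ###..|.  b28=0 t=0,i=13
  ##.##|.  b27=0 t=2,i=16
  ##.#.|.  b26=0 t=0,i=1
  ##..#|.  b25=0 t=0,i=14
  ##...|.  b24=0 t=1,i=11
  #.###|#  b23=1 t=1,i=2
  #.##.|.  b22=0 t=1,i=9
  #.#.#|#  b21=1 t=0,i=2
  #.#..|#  b20=1 t=0,i=4
  #..##|.  b19=0 t=0,i=15
  #..#.|#  b18=1 t=1,i=6
  #...#|#  b17=1 t=2,i=4
  #....|.  b16=0 t=0,i=6
  .####|#  b15=1 t=0,i=10
  .###.|.  b14=0 t=0,i=17
  .##.#|#  b13=1 t=2,i=0
  .##..|#  b12=1 t=1,i=10
  .#.##|.  b11=0 t=1,i=1
  .#.#.|#  b10=1 t=0,i=3
  .#..#|#  b9=1 t=4,i=13
  .#...|.  b8=0 t=0,i=5
  ..###|#  b7=1 t=0,i=9
  ..##.|#  b6=1 t=2,i=14
  ..#.#|.  b5=0 t=1,i=7
  ..#..|#  b4=1 t=2,i=6
  ...##|.  b3=0 t=0,i=8
  ...#.|#  b2=1 t=1,i=15
  ....#|#  b1=1 t=0,i=7
  .....|.  b0=0 t=1,i=13
  bits 00100000101101101011011011010110 = 548845270

548845270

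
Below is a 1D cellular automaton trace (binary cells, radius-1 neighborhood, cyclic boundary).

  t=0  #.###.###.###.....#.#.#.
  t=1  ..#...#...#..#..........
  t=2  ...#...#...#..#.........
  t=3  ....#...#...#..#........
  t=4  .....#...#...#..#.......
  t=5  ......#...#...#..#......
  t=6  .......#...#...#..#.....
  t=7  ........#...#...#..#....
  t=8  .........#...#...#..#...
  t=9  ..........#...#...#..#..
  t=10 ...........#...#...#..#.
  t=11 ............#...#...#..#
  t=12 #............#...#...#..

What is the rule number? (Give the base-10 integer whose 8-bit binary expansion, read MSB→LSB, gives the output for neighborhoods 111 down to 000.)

24

  nb ###: next=.  (t=0,i=3, bit7=0)
  nb ##.: next=.  (t=0,i=4, bit6=0)
  nb #.#: next=.  (t=0,i=1, bit5=0)
  nb #..: next=#  (t=0,i=13, bit4=1)
  nb .##: next=#  (t=0,i=2, bit3=1)
  nb .#.: next=.  (t=0,i=0, bit2=0)
  nb ..#: next=.  (t=0,i=17, bit1=0)
  nb ...: next=.  (t=0,i=14, bit0=0)
  bits 00011000 = 24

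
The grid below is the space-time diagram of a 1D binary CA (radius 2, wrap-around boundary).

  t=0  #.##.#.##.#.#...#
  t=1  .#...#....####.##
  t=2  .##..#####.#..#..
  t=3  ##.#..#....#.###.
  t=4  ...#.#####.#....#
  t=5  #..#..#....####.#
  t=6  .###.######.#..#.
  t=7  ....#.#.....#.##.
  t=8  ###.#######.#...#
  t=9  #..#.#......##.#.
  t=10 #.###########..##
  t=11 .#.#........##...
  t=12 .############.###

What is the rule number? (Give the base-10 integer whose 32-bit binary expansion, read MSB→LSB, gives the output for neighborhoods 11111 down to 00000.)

456492411

  nb #####: next=.  (t=2,i=7, bit31=0)
  nb ####.: next=.  (t=1,i=12, bit30=0)
  nb ###.#: next=.  (t=1,i=13, bit29=0)
  nb ###..: next=#  (t=10,i=12, bit28=1)
  nb ##.##: next=#  (t=0,i=1, bit27=1)
  nb ##.#.: next=.  (t=0,i=4, bit26=0)
  nb ##..#: next=#  (t=2,i=3, bit25=1)
  nb ##...: next=#  (t=7,i=16, bit24=1)
  nb #.###: next=.  (t=3,i=13, bit23=0)
  nb #.##.: next=.  (t=0,i=2, bit22=0)
  nb #.#.#: next=#  (t=0,i=5, bit21=1)
  nb #.#..: next=#  (t=0,i=12, bit20=1)
  nb #..##: next=.  (t=2,i=4, bit19=0)
  nb #..#.: next=#  (t=2,i=13, bit18=1)
  nb #...#: next=.  (t=0,i=14, bit17=0)
  nb #....: next=#  (t=1,i=7, bit16=1)
  nb .####: next=#  (t=1,i=11, bit15=1)
  nb .###.: next=.  (t=3,i=14, bit14=0)
  nb .##.#: next=.  (t=0,i=0, bit13=0)
  nb .##..: next=.  (t=2,i=2, bit12=0)
  nb .#.##: next=.  (t=0,i=6, bit11=0)
  nb .#.#.: next=#  (t=0,i=11, bit10=1)
  nb .#..#: next=.  (t=2,i=12, bit9=0)
  nb .#...: next=#  (t=0,i=13, bit8=1)
  nb ..###: next=.  (t=1,i=10, bit7=0)
  nb ..##.: next=#  (t=0,i=16, bit6=1)
  nb ..#.#: next=#  (t=3,i=11, bit5=1)
  nb ..#..: next=#  (t=1,i=5, bit4=1)
  nb ...##: next=#  (t=0,i=15, bit3=1)
  nb ...#.: next=.  (t=1,i=4, bit2=0)
  nb ....#: next=#  (t=1,i=8, bit1=1)
  nb .....: next=#  (t=7,i=1, bit0=1)
  bits 00011011001101011000010101111011 = 456492411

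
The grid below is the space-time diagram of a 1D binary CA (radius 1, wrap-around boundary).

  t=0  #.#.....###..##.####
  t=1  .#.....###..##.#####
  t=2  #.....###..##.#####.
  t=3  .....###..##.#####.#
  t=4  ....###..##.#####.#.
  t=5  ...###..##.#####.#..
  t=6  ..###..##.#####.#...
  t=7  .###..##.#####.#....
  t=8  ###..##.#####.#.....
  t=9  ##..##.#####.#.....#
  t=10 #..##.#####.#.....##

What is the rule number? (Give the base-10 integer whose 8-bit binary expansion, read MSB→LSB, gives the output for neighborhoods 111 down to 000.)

170

  nb ###: next=#  (t=0,i=9, bit7=1)
  nb ##.: next=.  (t=0,i=0, bit6=0)
  nb #.#: next=#  (t=0,i=1, bit5=1)
  nb #..: next=.  (t=0,i=3, bit4=0)
  nb .##: next=#  (t=0,i=8, bit3=1)
  nb .#.: next=.  (t=0,i=2, bit2=0)
  nb ..#: next=#  (t=0,i=7, bit1=1)
  nb ...: next=.  (t=0,i=4, bit0=0)
  bits 10101010 = 170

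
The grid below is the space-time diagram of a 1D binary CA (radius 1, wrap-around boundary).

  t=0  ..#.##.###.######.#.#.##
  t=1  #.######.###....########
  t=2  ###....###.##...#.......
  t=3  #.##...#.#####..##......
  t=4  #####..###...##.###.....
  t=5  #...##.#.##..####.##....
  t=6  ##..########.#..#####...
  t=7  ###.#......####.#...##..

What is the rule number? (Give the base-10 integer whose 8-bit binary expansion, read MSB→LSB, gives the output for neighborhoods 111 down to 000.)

  [7] ### => .  t=0,i=8
  [6] ##. => #  t=0,i=5
  [5] #.# => #  t=0,i=3
  [4] #.. => #  t=0,i=0
  [3] .## => #  t=0,i=4
  [2] .#. => #  t=0,i=2
  [1] ..# => .  t=0,i=1
  [0] ... => .  t=1,i=13
  bits 01111100 = 124

124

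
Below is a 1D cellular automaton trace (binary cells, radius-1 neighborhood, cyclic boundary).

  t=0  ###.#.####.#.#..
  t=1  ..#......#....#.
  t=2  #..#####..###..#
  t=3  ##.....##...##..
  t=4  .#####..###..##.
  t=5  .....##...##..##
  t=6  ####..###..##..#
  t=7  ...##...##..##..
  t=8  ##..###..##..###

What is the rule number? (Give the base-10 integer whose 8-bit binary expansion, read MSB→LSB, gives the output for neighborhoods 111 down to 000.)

  ###|.  b7=0 t=0,i=1
  ##.|#  b6=1 t=0,i=2
  #.#|.  b5=0 t=0,i=3
  #..|#  b4=1 t=0,i=14
  .##|.  b3=0 t=0,i=0
  .#.|.  b2=0 t=0,i=4
  ..#|.  b1=0 t=0,i=15
  ...|#  b0=1 t=1,i=0
  bits 01010001 = 81

81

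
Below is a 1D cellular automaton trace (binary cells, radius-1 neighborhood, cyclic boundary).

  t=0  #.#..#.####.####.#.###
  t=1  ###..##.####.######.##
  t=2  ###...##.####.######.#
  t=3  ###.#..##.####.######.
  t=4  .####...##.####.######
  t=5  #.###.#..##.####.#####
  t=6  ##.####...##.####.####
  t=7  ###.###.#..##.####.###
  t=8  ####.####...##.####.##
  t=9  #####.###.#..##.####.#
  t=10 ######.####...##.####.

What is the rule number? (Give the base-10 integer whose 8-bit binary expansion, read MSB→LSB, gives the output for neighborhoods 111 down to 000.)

229

  ### -> #   bit 7 = 1  t=0,i=8
  ##. -> #   bit 6 = 1  t=0,i=0
  #.# -> #   bit 5 = 1  t=0,i=1
  #.. -> .   bit 4 = 0  t=0,i=3
  .## -> .   bit 3 = 0  t=0,i=7
  .#. -> #   bit 2 = 1  t=0,i=2
  ..# -> .   bit 1 = 0  t=0,i=4
  ... -> #   bit 0 = 1  t=2,i=4
  bits 11100101 = 229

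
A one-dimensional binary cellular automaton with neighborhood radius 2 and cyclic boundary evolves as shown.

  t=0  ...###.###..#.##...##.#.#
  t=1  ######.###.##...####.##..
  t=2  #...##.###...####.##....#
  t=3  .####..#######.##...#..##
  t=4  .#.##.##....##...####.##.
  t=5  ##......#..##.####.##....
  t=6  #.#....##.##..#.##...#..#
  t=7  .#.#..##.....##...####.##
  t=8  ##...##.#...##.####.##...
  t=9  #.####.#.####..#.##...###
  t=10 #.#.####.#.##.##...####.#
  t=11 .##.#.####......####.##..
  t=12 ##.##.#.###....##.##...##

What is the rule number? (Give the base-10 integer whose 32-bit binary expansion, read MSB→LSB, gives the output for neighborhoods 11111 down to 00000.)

1974354428

  [31] ##### => .  t=1,i=2
  [30] ####. => #  t=1,i=4
  [29] ###.# => #  t=0,i=5
  [28] ###.. => #  t=0,i=9
  [27] ##.## => .  t=0,i=6
  [26] ##.#. => #  t=0,i=21
  [25] ##..# => .  t=0,i=10
  [24] ##... => #  t=0,i=16
  [23] #.### => #  t=0,i=7
  [22] #.##. => .  t=0,i=14
  [21] #.#.# => #  t=0,i=22
  [20] #.#.. => .  t=0,i=24
  [19] #..## => #  t=1,i=24
  [18] #..#. => #  t=0,i=11
  [17] #...# => #  t=0,i=1
  [16] #.... => .  t=2,i=21
  [15] .#### => .  t=1,i=1
  [14] .###. => #  t=0,i=4
  [13] .##.# => .  t=0,i=20
  [12] .##.. => .  t=0,i=15
  [11] .#.## => .  t=0,i=13
  [10] .#.#. => .  t=0,i=23
  [9] .#..# => .  t=3,i=21
  [8] .#... => #  t=0,i=0
  [7] ..### => #  t=0,i=3
  [6] ..##. => #  t=0,i=19
  [5] ..#.# => #  t=0,i=12
  [4] ..#.. => #  t=3,i=20
  [3] ...## => #  t=0,i=2
  [2] ...#. => #  t=3,i=19
  [1] ....# => .  t=2,i=22
  [0] ..... => .  t=5,i=4
  bits 01110101101011100100000111111100 = 1974354428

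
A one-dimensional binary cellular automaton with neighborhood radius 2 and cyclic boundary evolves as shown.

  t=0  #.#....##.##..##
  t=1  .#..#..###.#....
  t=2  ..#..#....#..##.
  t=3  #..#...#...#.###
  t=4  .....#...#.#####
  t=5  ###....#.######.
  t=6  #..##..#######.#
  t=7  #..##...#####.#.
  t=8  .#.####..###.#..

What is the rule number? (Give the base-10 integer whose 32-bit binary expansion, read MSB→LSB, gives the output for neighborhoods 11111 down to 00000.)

3447962209

  #####|#  b31=1 t=4,i=13
  ####.|#  b30=1 t=3,i=15
  ###.#|.  b29=0 t=0,i=0
  ###..|.  b28=0 t=3,i=0
  ##.##|#  b27=1 t=0,i=9
  ##.#.|#  b26=1 t=0,i=1
  ##..#|.  b25=0 t=0,i=12
  ##...|#  b24=1 t=2,i=15
  #.###|#  b23=1 t=3,i=13
  #.##.|.  b22=0 t=0,i=10
  #.#.#|.  b21=0 t=7,i=14
  #.#..|.  b20=0 t=0,i=2
  #..##|.  b19=0 t=0,i=13
  #..#.|.  b18=0 t=1,i=3
  #...#|#  b17=1 t=2,i=0
  #....|#  b16=1 t=0,i=4
  .####|#  b15=1 t=3,i=14
  .###.|.  b14=0 t=0,i=15
  .##.#|#  b13=1 t=0,i=8
  .##..|#  b12=1 t=0,i=11
  .#.##|#  b11=1 t=3,i=12
  .#.#.|.  b10=0 t=7,i=15
  .#..#|#  b9=1 t=1,i=2
  .#...|.  b8=0 t=0,i=3
  ..###|.  b7=0 t=0,i=14
  ..##.|#  b6=1 t=0,i=7
  ..#.#|#  b5=1 t=3,i=11
  ..#..|.  b4=0 t=1,i=1
  ...##|.  b3=0 t=0,i=6
  ...#.|.  b2=0 t=1,i=0
  ....#|.  b1=0 t=0,i=5
  .....|#  b0=1 t=1,i=14
  bits 11001101100000111011101001100001 = 3447962209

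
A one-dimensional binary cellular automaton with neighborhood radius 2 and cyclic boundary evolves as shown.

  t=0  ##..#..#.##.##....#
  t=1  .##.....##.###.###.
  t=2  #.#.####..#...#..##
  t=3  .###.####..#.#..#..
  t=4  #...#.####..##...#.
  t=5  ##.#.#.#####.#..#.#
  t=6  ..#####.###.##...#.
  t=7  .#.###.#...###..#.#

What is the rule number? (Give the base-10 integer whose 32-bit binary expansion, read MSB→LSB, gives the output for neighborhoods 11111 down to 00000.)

3732512015

  [31] ##### => #  t=5,i=9
  [30] ####. => #  t=2,i=6
  [29] ###.# => .  t=1,i=13
  [28] ###.. => #  t=0,i=1
  [27] ##.## => #  t=0,i=11
  [26] ##.#. => #  t=2,i=1
  [25] ##..# => #  t=0,i=2
  [24] ##... => .  t=0,i=14
  [23] #.### => .  t=1,i=11
  [22] #.##. => #  t=0,i=9
  [21] #.#.# => #  t=2,i=2
  [20] #.#.. => #  t=3,i=13
  [19] #..## => #  t=1,i=0
  [18] #..#. => .  t=0,i=3
  [17] #...# => .  t=2,i=12
  [16] #.... => #  t=0,i=15
  [15] .#### => #  t=2,i=5
  [14] .###. => .  t=0,i=0
  [13] .##.# => .  t=0,i=10
  [12] .##.. => #  t=0,i=13
  [11] .#.## => #  t=0,i=8
  [10] .#.#. => #  t=3,i=12
  [9] .#..# => .  t=0,i=5
  [8] .#... => #  t=2,i=11
  [7] ..### => .  t=0,i=18
  [6] ..##. => .  t=1,i=1
  [5] ..#.# => .  t=0,i=7
  [4] ..#.. => .  t=0,i=4
  [3] ...## => #  t=0,i=17
  [2] ...#. => #  t=2,i=13
  [1] ....# => #  t=0,i=16
  [0] ..... => #  t=1,i=5
  bits 11011110011110011001110100001111 = 3732512015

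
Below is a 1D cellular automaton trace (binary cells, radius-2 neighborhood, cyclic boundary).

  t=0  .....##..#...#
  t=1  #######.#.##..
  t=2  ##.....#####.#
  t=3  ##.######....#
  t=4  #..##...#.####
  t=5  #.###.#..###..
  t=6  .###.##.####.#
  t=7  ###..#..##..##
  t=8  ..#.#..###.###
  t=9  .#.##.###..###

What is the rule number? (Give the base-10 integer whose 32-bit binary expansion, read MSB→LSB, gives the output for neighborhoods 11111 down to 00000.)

  #####|.  b31=0 t=1,i=2
  ####.|.  b30=0 t=1,i=5
  ###.#|.  b29=0 t=1,i=6
  ###..|#  b28=1 t=2,i=1
  ##.##|.  b27=0 t=2,i=12
  ##.#.|#  b26=1 t=1,i=7
  ##..#|.  b25=0 t=0,i=7
  ##...|.  b24=0 t=2,i=2
  #.###|#  b23=1 t=2,i=13
  #.##.|#  b22=1 t=1,i=10
  #.#.#|#  b21=1 t=1,i=8
  #.#..|#  b20=1 t=5,i=6
  #..##|#  b19=1 t=1,i=13
  #..#.|#  b18=1 t=0,i=8
  #...#|#  b17=1 t=0,i=11
  #....|#  b16=1 t=0,i=1
  .####|#  b15=1 t=1,i=1
  .###.|#  b14=1 t=2,i=0
  .##.#|.  b13=0 t=6,i=6
  .##..|#  b12=1 t=0,i=6
  .#.##|#  b11=1 t=1,i=9
  .#.#.|#  b10=1 t=8,i=3
  .#..#|.  b9=0 t=5,i=7
  .#...|#  b8=1 t=0,i=0
  ..###|#  b7=1 t=1,i=0
  ..##.|#  b6=1 t=0,i=5
  ..#.#|.  b5=0 t=4,i=8
  ..#..|.  b4=0 t=0,i=9
  ...##|#  b3=1 t=0,i=4
  ...#.|.  b2=0 t=0,i=12
  ....#|#  b1=1 t=0,i=3
  .....|#  b0=1 t=0,i=2
  bits 00010100111111111101110111001011 = 352312779

352312779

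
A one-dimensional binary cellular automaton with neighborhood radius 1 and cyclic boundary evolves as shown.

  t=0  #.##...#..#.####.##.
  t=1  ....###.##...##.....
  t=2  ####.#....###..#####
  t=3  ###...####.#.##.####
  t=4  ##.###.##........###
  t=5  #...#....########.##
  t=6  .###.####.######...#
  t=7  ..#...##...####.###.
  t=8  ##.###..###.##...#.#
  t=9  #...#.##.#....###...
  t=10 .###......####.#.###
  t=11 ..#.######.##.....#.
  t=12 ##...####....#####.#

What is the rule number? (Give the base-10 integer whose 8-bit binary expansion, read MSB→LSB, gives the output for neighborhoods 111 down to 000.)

  [7] ### => #  t=0,i=13
  [6] ##. => .  t=0,i=3
  [5] #.# => .  t=0,i=1
  [4] #.. => #  t=0,i=4
  [3] .## => .  t=0,i=2
  [2] .#. => .  t=0,i=0
  [1] ..# => #  t=0,i=6
  [0] ... => #  t=0,i=5
  bits 10010011 = 147

147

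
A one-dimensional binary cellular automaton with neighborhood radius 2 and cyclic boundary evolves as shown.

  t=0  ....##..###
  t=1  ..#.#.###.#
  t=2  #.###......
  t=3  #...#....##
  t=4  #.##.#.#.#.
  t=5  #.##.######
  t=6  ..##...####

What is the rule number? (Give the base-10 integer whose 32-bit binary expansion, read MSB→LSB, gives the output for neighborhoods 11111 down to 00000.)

  ##### -> #   bit 31 = 1  t=5,i=7
  ####. -> #   bit 30 = 1  t=5,i=10
  ###.# -> .   bit 29 = 0  t=1,i=8
  ###.. -> #   bit 28 = 1  t=0,i=10
  ##.## -> .   bit 27 = 0  t=5,i=1
  ##.#. -> .   bit 26 = 0  t=1,i=9
  ##..# -> #   bit 25 = 1  t=0,i=6
  ##... -> .   bit 24 = 0  t=0,i=0
  #.### -> .   bit 23 = 0  t=1,i=6
  #.##. -> #   bit 22 = 1  t=4,i=2
  #.#.# -> #   bit 21 = 1  t=1,i=4
  #.#.. -> .   bit 20 = 0  t=1,i=10
  #..## -> #   bit 19 = 1  t=0,i=7
  #..#. -> .   bit 18 = 0  t=1,i=1
  #...# -> #   bit 17 = 1  t=3,i=2
  #.... -> .   bit 16 = 0  t=0,i=1
  .#### -> .   bit 15 = 0  t=5,i=6
  .###. -> .   bit 14 = 0  t=0,i=9
  .##.# -> #   bit 13 = 1  t=4,i=3
  .##.. -> .   bit 12 = 0  t=0,i=5
  .#.## -> .   bit 11 = 0  t=1,i=5
  .#.#. -> #   bit 10 = 1  t=1,i=3
  .#..# -> #   bit 9 = 1  t=1,i=0
  .#... -> #   bit 8 = 1  t=3,i=5
  ..### -> #   bit 7 = 1  t=0,i=8
  ..##. -> #   bit 6 = 1  t=0,i=4
  ..#.# -> #   bit 5 = 1  t=1,i=2
  ..#.. -> .   bit 4 = 0  t=3,i=4
  ...## -> .   bit 3 = 0  t=0,i=3
  ...#. -> #   bit 2 = 1  t=2,i=10
  ....# -> #   bit 1 = 1  t=0,i=2
  ..... -> .   bit 0 = 0  t=2,i=7
  bits 11010010011010100010011111100110 = 3530172390

3530172390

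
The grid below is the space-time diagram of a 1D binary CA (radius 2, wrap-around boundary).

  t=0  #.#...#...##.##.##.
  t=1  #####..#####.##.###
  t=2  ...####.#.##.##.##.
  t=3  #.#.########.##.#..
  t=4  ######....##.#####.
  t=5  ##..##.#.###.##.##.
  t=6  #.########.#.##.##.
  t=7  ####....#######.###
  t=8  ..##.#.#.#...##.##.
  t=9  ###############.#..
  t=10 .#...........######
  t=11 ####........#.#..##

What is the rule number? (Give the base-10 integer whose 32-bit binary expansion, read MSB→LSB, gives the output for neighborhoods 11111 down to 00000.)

  ##### -> .   bit 31 = 0  t=1,i=0
  ####. -> #   bit 30 = 1  t=1,i=3
  ###.# -> #   bit 29 = 1  t=1,i=11
  ###.. -> #   bit 28 = 1  t=1,i=4
  ##.## -> .   bit 27 = 0  t=0,i=12
  ##.#. -> #   bit 26 = 1  t=0,i=18
  ##..# -> #   bit 25 = 1  t=1,i=5
  ##... -> .   bit 24 = 0  t=2,i=18
  #.### -> #   bit 23 = 1  t=1,i=16
  #.##. -> #   bit 22 = 1  t=0,i=13
  #.#.# -> #   bit 21 = 1  t=0,i=0
  #.#.. -> #   bit 20 = 1  t=0,i=2
  #..## -> #   bit 19 = 1  t=1,i=6
  #..#. -> .   bit 18 = 0  t=3,i=18
  #...# -> #   bit 17 = 1  t=0,i=4
  #.... -> #   bit 16 = 1  t=2,i=0
  .#### -> #   bit 15 = 1  t=1,i=8
  .###. -> .   bit 14 = 0  t=5,i=10
  .##.# -> #   bit 13 = 1  t=0,i=11
  .##.. -> .   bit 12 = 0  t=2,i=17
  .#.## -> #   bit 11 = 1  t=2,i=9
  .#.#. -> #   bit 10 = 1  t=0,i=1
  .#..# -> #   bit 9 = 1  t=3,i=17
  .#... -> #   bit 8 = 1  t=0,i=3
  ..### -> .   bit 7 = 0  t=1,i=7
  ..##. -> #   bit 6 = 1  t=0,i=10
  ..#.# -> #   bit 5 = 1  t=3,i=0
  ..#.. -> .   bit 4 = 0  t=0,i=6
  ...## -> #   bit 3 = 1  t=0,i=9
  ...#. -> .   bit 2 = 0  t=0,i=5
  ....# -> .   bit 1 = 0  t=2,i=1
  ..... -> .   bit 0 = 0  t=10,i=4
  bits 01110110111110111010111101101000 = 1996205928

1996205928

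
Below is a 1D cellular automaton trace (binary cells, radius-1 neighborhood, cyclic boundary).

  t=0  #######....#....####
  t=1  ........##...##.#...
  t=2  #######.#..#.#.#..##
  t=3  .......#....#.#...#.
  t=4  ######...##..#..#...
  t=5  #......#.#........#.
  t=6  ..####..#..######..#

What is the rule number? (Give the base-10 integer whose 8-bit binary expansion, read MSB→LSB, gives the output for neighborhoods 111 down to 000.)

  ###|.  b7=0 t=0,i=0
  ##.|.  b6=0 t=0,i=6
  #.#|#  b5=1 t=1,i=15
  #..|.  b4=0 t=0,i=7
  .##|#  b3=1 t=0,i=16
  .#.|.  b2=0 t=0,i=11
  ..#|.  b1=0 t=0,i=10
  ...|#  b0=1 t=0,i=8
  bits 00101001 = 41

41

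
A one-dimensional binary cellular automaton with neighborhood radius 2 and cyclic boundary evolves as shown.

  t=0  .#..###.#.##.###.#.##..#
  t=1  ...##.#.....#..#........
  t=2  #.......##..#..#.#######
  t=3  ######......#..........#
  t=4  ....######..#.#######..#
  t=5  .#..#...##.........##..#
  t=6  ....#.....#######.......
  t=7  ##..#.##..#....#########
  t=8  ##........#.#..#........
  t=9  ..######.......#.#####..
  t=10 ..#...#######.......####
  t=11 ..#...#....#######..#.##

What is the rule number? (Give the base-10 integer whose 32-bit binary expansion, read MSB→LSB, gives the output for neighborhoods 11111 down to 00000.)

  nb #####: next=.  (t=2,i=19, bit31=0)
  nb ####.: next=#  (t=2,i=23, bit30=1)
  nb ###.#: next=#  (t=0,i=6, bit29=1)
  nb ###..: next=#  (t=2,i=0, bit28=1)
  nb ##.##: next=#  (t=0,i=12, bit27=1)
  nb ##.#.: next=.  (t=0,i=7, bit26=0)
  nb ##..#: next=.  (t=0,i=21, bit25=0)
  nb ##...: next=#  (t=2,i=1, bit24=1)
  nb #.###: next=.  (t=0,i=13, bit23=0)
  nb #.##.: next=.  (t=0,i=10, bit22=0)
  nb #.#.#: next=.  (t=0,i=8, bit21=0)
  nb #.#..: next=.  (t=0,i=1, bit20=0)
  nb #..##: next=#  (t=0,i=3, bit19=1)
  nb #..#.: next=.  (t=0,i=22, bit18=0)
  nb #...#: next=.  (t=5,i=6, bit17=0)
  nb #....: next=#  (t=1,i=8, bit16=1)
  nb .####: next=.  (t=2,i=18, bit15=0)
  nb .###.: next=.  (t=0,i=5, bit14=0)
  nb .##.#: next=.  (t=0,i=11, bit13=0)
  nb .##..: next=.  (t=0,i=20, bit12=0)
  nb .#.##: next=.  (t=0,i=9, bit11=0)
  nb .#.#.: next=.  (t=0,i=0, bit10=0)
  nb .#..#: next=.  (t=0,i=2, bit9=0)
  nb .#...: next=.  (t=1,i=7, bit8=0)
  nb ..###: next=#  (t=0,i=4, bit7=1)
  nb ..##.: next=.  (t=1,i=3, bit6=0)
  nb ..#.#: next=.  (t=0,i=23, bit5=0)
  nb ..#..: next=#  (t=1,i=12, bit4=1)
  nb ...##: next=.  (t=1,i=2, bit3=0)
  nb ...#.: next=.  (t=1,i=11, bit2=0)
  nb ....#: next=.  (t=1,i=1, bit1=0)
  nb .....: next=#  (t=1,i=0, bit0=1)
  bits 01111001000010010000000010010001 = 2030633105

2030633105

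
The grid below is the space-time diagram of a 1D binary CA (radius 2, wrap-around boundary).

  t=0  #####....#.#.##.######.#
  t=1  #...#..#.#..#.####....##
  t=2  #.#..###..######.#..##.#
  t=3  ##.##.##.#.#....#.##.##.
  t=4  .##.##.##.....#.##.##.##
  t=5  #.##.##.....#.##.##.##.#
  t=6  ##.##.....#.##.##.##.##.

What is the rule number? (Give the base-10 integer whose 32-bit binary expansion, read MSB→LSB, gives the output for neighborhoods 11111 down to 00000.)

  nb #####: next=.  (t=0,i=1, bit31=0)
  nb ####.: next=.  (t=0,i=3, bit30=0)
  nb ###.#: next=.  (t=0,i=21, bit29=0)
  nb ###..: next=#  (t=0,i=4, bit28=1)
  nb ##.##: next=#  (t=0,i=15, bit27=1)
  nb ##.#.: next=#  (t=2,i=1, bit26=1)
  nb ##..#: next=.  (t=2,i=8, bit25=0)
  nb ##...: next=.  (t=0,i=5, bit24=0)
  nb #.###: next=#  (t=0,i=16, bit23=1)
  nb #.##.: next=.  (t=0,i=13, bit22=0)
  nb #.#.#: next=.  (t=0,i=11, bit21=0)
  nb #.#..: next=.  (t=1,i=9, bit20=0)
  nb #..##: next=#  (t=2,i=4, bit19=1)
  nb #..#.: next=#  (t=1,i=6, bit18=1)
  nb #...#: next=#  (t=1,i=2, bit17=1)
  nb #....: next=.  (t=0,i=6, bit16=0)
  nb .####: next=#  (t=0,i=0, bit15=1)
  nb .###.: next=#  (t=1,i=23, bit14=1)
  nb .##.#: next=#  (t=0,i=14, bit13=1)
  nb .##..: next=.  (t=4,i=8, bit12=0)
  nb .#.##: next=#  (t=0,i=12, bit11=1)
  nb .#.#.: next=.  (t=0,i=10, bit10=0)
  nb .#..#: next=#  (t=1,i=5, bit9=1)
  nb .#...: next=.  (t=3,i=12, bit8=0)
  nb ..###: next=.  (t=1,i=22, bit7=0)
  nb ..##.: next=.  (t=2,i=20, bit6=0)
  nb ..#.#: next=#  (t=0,i=9, bit5=1)
  nb ..#..: next=.  (t=1,i=4, bit4=0)
  nb ...##: next=#  (t=1,i=21, bit3=1)
  nb ...#.: next=.  (t=0,i=8, bit2=0)
  nb ....#: next=#  (t=0,i=7, bit1=1)
  nb .....: next=.  (t=4,i=11, bit0=0)
  bits 00011100100011101110101000101010 = 479128106

479128106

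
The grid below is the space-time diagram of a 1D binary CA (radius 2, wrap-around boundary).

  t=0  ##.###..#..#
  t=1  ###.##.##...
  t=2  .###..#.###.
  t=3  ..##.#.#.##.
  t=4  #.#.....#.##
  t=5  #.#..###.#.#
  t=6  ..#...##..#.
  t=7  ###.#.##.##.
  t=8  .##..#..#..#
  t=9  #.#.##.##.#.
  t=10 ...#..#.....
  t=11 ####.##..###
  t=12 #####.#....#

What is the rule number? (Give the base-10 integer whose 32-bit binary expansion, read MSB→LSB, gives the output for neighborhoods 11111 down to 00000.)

  nb #####: next=#  (t=11,i=0, bit31=1)
  nb ####.: next=#  (t=11,i=2, bit30=1)
  nb ###.#: next=#  (t=0,i=1, bit29=1)
  nb ###..: next=#  (t=0,i=5, bit28=1)
  nb ##.##: next=#  (t=0,i=2, bit27=1)
  nb ##.#.: next=.  (t=3,i=4, bit26=0)
  nb ##..#: next=.  (t=0,i=6, bit25=0)
  nb ##...: next=#  (t=1,i=9, bit24=1)
  nb #.###: next=.  (t=0,i=3, bit23=0)
  nb #.##.: next=.  (t=1,i=4, bit22=0)
  nb #.#.#: next=.  (t=3,i=5, bit21=0)
  nb #.#..: next=#  (t=4,i=2, bit20=1)
  nb #..##: next=.  (t=0,i=10, bit19=0)
  nb #..#.: next=#  (t=0,i=7, bit18=1)
  nb #...#: next=#  (t=1,i=10, bit17=1)
  nb #....: next=.  (t=4,i=4, bit16=0)
  nb .####: next=.  (t=11,i=10, bit15=0)
  nb .###.: next=#  (t=0,i=0, bit14=1)
  nb .##.#: next=.  (t=1,i=5, bit13=0)
  nb .##..: next=#  (t=1,i=8, bit12=1)
  nb .#.##: next=#  (t=2,i=7, bit11=1)
  nb .#.#.: next=.  (t=3,i=6, bit10=0)
  nb .#..#: next=.  (t=0,i=9, bit9=0)
  nb .#...: next=.  (t=4,i=3, bit8=0)
  nb ..###: next=.  (t=0,i=11, bit7=0)
  nb ..##.: next=#  (t=3,i=2, bit6=1)
  nb ..#.#: next=.  (t=2,i=6, bit5=0)
  nb ..#..: next=#  (t=0,i=8, bit4=1)
  nb ...##: next=.  (t=1,i=11, bit3=0)
  nb ...#.: next=#  (t=4,i=7, bit2=1)
  nb ....#: next=#  (t=4,i=6, bit1=1)
  nb .....: next=#  (t=4,i=5, bit0=1)
  bits 11111001000101100101100001010111 = 4178991191

4178991191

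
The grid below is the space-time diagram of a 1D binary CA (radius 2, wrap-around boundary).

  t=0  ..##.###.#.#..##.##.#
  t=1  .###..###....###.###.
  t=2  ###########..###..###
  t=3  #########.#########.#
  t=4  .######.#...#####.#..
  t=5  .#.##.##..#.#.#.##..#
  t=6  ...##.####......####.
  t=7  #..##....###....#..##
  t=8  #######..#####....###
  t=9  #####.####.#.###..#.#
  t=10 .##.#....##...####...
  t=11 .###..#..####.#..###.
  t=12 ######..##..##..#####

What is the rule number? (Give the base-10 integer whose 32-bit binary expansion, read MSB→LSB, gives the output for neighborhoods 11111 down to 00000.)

3075436736

  ##### -> #   bit 31 = 1  t=2,i=0
  ####. -> .   bit 30 = 0  t=2,i=9
  ###.# -> #   bit 29 = 1  t=0,i=7
  ###.. -> #   bit 28 = 1  t=1,i=3
  ##.## -> .   bit 27 = 0  t=0,i=4
  ##.#. -> #   bit 26 = 1  t=0,i=8
  ##..# -> #   bit 25 = 1  t=1,i=4
  ##... -> #   bit 24 = 1  t=1,i=9
  #.### -> .   bit 23 = 0  t=0,i=5
  #.##. -> #   bit 22 = 1  t=0,i=17
  #.#.# -> .   bit 21 = 0  t=0,i=9
  #.#.. -> .   bit 20 = 0  t=0,i=11
  #..## -> #   bit 19 = 1  t=0,i=1
  #..#. -> #   bit 18 = 1  t=5,i=9
  #...# -> #   bit 17 = 1  t=4,i=10
  #.... -> #   bit 16 = 1  t=1,i=10
  .#### -> .   bit 15 = 0  t=2,i=19
  .###. -> #   bit 14 = 1  t=0,i=6
  .##.# -> #   bit 13 = 1  t=0,i=3
  .##.. -> #   bit 12 = 1  t=5,i=7
  .#.## -> .   bit 11 = 0  t=5,i=2
  .#.#. -> .   bit 10 = 0  t=0,i=10
  .#..# -> .   bit 9 = 0  t=0,i=0
  .#... -> .   bit 8 = 0  t=4,i=9
  ..### -> #   bit 7 = 1  t=1,i=1
  ..##. -> #   bit 6 = 1  t=0,i=2
  ..#.# -> .   bit 5 = 0  t=5,i=10
  ..#.. -> .   bit 4 = 0  t=7,i=16
  ...## -> .   bit 3 = 0  t=1,i=12
  ...#. -> .   bit 2 = 0  t=7,i=15
  ....# -> .   bit 1 = 0  t=1,i=11
  ..... -> .   bit 0 = 0  t=6,i=12
  bits 10110111010011110111000011000000 = 3075436736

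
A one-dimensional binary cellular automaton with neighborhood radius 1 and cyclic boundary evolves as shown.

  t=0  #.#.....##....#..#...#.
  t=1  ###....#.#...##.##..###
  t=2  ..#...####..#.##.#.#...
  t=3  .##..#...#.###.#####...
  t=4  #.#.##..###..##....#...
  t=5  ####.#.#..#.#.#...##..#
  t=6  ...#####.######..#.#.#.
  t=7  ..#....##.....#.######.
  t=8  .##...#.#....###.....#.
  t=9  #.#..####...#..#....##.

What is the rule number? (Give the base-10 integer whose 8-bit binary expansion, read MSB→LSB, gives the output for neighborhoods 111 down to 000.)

  ###|.  b7=0 t=1,i=0
  ##.|#  b6=1 t=0,i=9
  #.#|#  b5=1 t=0,i=1
  #..|.  b4=0 t=0,i=3
  .##|.  b3=0 t=0,i=8
  .#.|#  b2=1 t=0,i=0
  ..#|#  b1=1 t=0,i=7
  ...|.  b0=0 t=0,i=4
  bits 01100110 = 102

102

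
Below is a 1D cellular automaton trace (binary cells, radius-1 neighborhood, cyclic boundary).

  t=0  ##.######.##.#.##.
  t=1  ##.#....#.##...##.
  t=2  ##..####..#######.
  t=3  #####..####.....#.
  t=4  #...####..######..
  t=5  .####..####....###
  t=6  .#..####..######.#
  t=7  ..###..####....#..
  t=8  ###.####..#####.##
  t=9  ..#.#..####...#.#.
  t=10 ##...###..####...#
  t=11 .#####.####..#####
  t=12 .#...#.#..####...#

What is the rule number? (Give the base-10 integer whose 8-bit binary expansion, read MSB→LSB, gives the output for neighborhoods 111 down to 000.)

91

  nb ###: next=.  (t=0,i=4, bit7=0)
  nb ##.: next=#  (t=0,i=1, bit6=1)
  nb #.#: next=.  (t=0,i=2, bit5=0)
  nb #..: next=#  (t=1,i=4, bit4=1)
  nb .##: next=#  (t=0,i=0, bit3=1)
  nb .#.: next=.  (t=0,i=13, bit2=0)
  nb ..#: next=#  (t=1,i=7, bit1=1)
  nb ...: next=#  (t=1,i=5, bit0=1)
  bits 01011011 = 91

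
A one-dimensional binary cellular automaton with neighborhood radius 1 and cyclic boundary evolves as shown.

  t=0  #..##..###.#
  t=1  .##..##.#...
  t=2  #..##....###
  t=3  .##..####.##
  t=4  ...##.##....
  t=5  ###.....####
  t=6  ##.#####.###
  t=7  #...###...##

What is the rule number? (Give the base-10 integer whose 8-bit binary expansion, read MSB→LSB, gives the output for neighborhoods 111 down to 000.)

  ###|#  b7=1 t=0,i=8
  ##.|.  b6=0 t=0,i=0
  #.#|.  b5=0 t=0,i=10
  #..|#  b4=1 t=0,i=1
  .##|.  b3=0 t=0,i=3
  .#.|.  b2=0 t=1,i=8
  ..#|#  b1=1 t=0,i=2
  ...|#  b0=1 t=1,i=10
  bits 10010011 = 147

147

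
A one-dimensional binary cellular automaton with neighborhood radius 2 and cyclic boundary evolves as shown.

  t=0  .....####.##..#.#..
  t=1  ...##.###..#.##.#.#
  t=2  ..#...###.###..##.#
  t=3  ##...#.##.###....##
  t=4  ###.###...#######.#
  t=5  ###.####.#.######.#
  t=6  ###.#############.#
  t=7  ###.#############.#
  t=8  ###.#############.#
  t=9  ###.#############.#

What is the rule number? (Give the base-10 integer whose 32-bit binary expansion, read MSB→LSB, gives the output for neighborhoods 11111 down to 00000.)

  #####|#  b31=1 t=4,i=12
  ####.|#  b30=1 t=0,i=7
  ###.#|#  b29=1 t=0,i=8
  ###..|#  b28=1 t=1,i=8
  ##.##|.  b27=0 t=0,i=9
  ##.#.|#  b26=1 t=1,i=15
  ##..#|.  b25=0 t=0,i=12
  ##...|#  b24=1 t=3,i=2
  #.###|#  b23=1 t=1,i=6
  #.##.|.  b22=0 t=0,i=10
  #.#.#|#  b21=1 t=1,i=16
  #.#..|#  b20=1 t=0,i=16
  #..##|.  b19=0 t=2,i=14
  #..#.|#  b18=1 t=0,i=13
  #...#|.  b17=0 t=1,i=1
  #....|#  b16=1 t=0,i=18
  .####|#  b15=1 t=0,i=6
  .###.|#  b14=1 t=1,i=7
  .##.#|.  b13=0 t=1,i=4
  .##..|#  b12=1 t=0,i=11
  .#.##|#  b11=1 t=1,i=12
  .#.#.|.  b10=0 t=0,i=15
  .#..#|#  b9=1 t=2,i=0
  .#...|.  b8=0 t=0,i=17
  ..###|.  b7=0 t=0,i=5
  ..##.|.  b6=0 t=1,i=3
  ..#.#|#  b5=1 t=0,i=14
  ..#..|.  b4=0 t=2,i=2
  ...##|#  b3=1 t=0,i=4
  ...#.|#  b2=1 t=3,i=4
  ....#|#  b1=1 t=0,i=3
  .....|.  b0=0 t=0,i=0
  bits 11110101101101011101101000101110 = 4122335790

4122335790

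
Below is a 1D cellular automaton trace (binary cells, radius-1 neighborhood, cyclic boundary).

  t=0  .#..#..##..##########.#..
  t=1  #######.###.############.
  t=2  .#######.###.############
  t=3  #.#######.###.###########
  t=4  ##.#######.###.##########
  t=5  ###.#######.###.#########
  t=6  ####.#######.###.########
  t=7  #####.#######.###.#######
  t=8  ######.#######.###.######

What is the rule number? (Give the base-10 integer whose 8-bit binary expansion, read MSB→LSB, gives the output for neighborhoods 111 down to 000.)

  nb ###: next=#  (t=0,i=12, bit7=1)
  nb ##.: next=#  (t=0,i=8, bit6=1)
  nb #.#: next=#  (t=0,i=21, bit5=1)
  nb #..: next=#  (t=0,i=2, bit4=1)
  nb .##: next=.  (t=0,i=7, bit3=0)
  nb .#.: next=#  (t=0,i=1, bit2=1)
  nb ..#: next=#  (t=0,i=0, bit1=1)
  nb ...: next=.  (t=0,i=24, bit0=0)
  bits 11110110 = 246

246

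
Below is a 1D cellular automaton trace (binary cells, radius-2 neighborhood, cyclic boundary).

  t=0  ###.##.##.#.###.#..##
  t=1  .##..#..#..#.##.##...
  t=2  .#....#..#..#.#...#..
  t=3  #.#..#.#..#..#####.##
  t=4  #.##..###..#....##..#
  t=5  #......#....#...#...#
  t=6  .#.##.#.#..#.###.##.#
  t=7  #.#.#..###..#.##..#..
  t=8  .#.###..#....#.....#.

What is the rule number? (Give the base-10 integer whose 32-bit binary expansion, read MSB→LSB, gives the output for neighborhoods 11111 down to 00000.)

1628598085

  #####|.  b31=0 t=0,i=0
  ####.|#  b30=1 t=0,i=1
  ###.#|#  b29=1 t=0,i=2
  ###..|.  b28=0 t=4,i=8
  ##.##|.  b27=0 t=0,i=3
  ##.#.|.  b26=0 t=0,i=9
  ##..#|.  b25=0 t=1,i=3
  ##...|#  b24=1 t=1,i=18
  #.###|.  b23=0 t=0,i=12
  #.##.|.  b22=0 t=0,i=4
  #.#.#|.  b21=0 t=0,i=10
  #.#..|#  b20=1 t=0,i=16
  #..##|.  b19=0 t=0,i=18
  #..#.|.  b18=0 t=1,i=4
  #...#|#  b17=1 t=2,i=16
  #....|.  b16=0 t=1,i=19
  .####|.  b15=0 t=0,i=20
  .###.|#  b14=1 t=0,i=13
  .##.#|#  b13=1 t=0,i=5
  .##..|.  b12=0 t=1,i=2
  .#.##|#  b11=1 t=0,i=11
  .#.#.|#  b10=1 t=2,i=13
  .#..#|#  b9=1 t=0,i=17
  .#...|#  b8=1 t=2,i=2
  ..###|.  b7=0 t=0,i=19
  ..##.|#  b6=1 t=1,i=1
  ..#.#|.  b5=0 t=1,i=11
  ..#..|.  b4=0 t=1,i=5
  ...##|.  b3=0 t=1,i=0
  ...#.|#  b2=1 t=2,i=0
  ....#|.  b1=0 t=1,i=20
  .....|#  b0=1 t=5,i=3
  bits 01100001000100100110111101000101 = 1628598085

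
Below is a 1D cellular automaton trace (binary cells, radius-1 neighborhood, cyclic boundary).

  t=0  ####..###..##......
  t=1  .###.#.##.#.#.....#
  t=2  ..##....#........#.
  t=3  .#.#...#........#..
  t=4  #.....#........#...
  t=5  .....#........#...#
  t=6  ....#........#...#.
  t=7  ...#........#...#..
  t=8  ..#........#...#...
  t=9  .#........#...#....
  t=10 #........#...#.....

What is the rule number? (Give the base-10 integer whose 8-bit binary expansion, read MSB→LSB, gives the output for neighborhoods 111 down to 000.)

194

  ###|#  b7=1 t=0,i=1
  ##.|#  b6=1 t=0,i=3
  #.#|.  b5=0 t=1,i=0
  #..|.  b4=0 t=0,i=4
  .##|.  b3=0 t=0,i=0
  .#.|.  b2=0 t=1,i=5
  ..#|#  b1=1 t=0,i=5
  ...|.  b0=0 t=0,i=14
  bits 11000010 = 194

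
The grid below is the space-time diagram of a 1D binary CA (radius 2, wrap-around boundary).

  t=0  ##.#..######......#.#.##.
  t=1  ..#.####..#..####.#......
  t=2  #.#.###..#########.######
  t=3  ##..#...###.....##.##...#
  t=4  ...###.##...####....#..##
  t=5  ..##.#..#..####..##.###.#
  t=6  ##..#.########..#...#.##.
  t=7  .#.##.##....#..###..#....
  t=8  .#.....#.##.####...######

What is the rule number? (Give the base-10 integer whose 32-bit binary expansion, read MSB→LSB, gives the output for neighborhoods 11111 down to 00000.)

1686999995

  ##### -> .   bit 31 = 0  t=0,i=8
  ####. -> #   bit 30 = 1  t=0,i=10
  ###.# -> #   bit 29 = 1  t=1,i=16
  ###.. -> .   bit 28 = 0  t=0,i=11
  ##.## -> .   bit 27 = 0  t=0,i=24
  ##.#. -> #   bit 26 = 1  t=0,i=2
  ##..# -> .   bit 25 = 0  t=1,i=8
  ##... -> .   bit 24 = 0  t=0,i=12
  #.### -> #   bit 23 = 1  t=1,i=4
  #.##. -> .   bit 22 = 0  t=0,i=0
  #.#.# -> .   bit 21 = 0  t=0,i=20
  #.#.. -> .   bit 20 = 0  t=0,i=3
  #..## -> #   bit 19 = 1  t=0,i=5
  #..#. -> #   bit 18 = 1  t=1,i=9
  #...# -> .   bit 17 = 0  t=3,i=6
  #.... -> #   bit 16 = 1  t=0,i=13
  .#### -> #   bit 15 = 1  t=0,i=7
  .###. -> .   bit 14 = 0  t=2,i=5
  .##.# -> .   bit 13 = 0  t=0,i=1
  .##.. -> #   bit 12 = 1  t=3,i=20
  .#.## -> .   bit 11 = 0  t=0,i=21
  .#.#. -> .   bit 10 = 0  t=0,i=19
  .#..# -> #   bit 9 = 1  t=0,i=4
  .#... -> #   bit 8 = 1  t=1,i=19
  ..### -> #   bit 7 = 1  t=0,i=6
  ..##. -> .   bit 6 = 0  t=3,i=16
  ..#.# -> #   bit 5 = 1  t=0,i=18
  ..#.. -> #   bit 4 = 1  t=1,i=10
  ...## -> #   bit 3 = 1  t=3,i=7
  ...#. -> .   bit 2 = 0  t=0,i=17
  ....# -> #   bit 1 = 1  t=0,i=16
  ..... -> #   bit 0 = 1  t=0,i=14
  bits 01100100100011011001001110111011 = 1686999995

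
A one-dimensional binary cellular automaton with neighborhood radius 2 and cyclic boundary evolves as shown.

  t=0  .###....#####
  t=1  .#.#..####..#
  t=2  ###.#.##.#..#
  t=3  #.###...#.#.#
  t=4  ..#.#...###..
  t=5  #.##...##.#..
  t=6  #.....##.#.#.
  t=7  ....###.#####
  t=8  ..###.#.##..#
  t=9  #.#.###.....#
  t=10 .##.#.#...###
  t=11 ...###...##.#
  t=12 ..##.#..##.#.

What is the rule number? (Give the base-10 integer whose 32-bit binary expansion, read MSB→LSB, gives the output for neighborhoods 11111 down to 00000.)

882935546

  ##### -> .   bit 31 = 0  t=0,i=10
  ####. -> .   bit 30 = 0  t=0,i=11
  ###.# -> #   bit 29 = 1  t=0,i=12
  ###.. -> #   bit 28 = 1  t=0,i=3
  ##.## -> .   bit 27 = 0  t=0,i=0
  ##.#. -> #   bit 26 = 1  t=2,i=3
  ##..# -> .   bit 25 = 0  t=1,i=10
  ##... -> .   bit 24 = 0  t=0,i=4
  #.### -> #   bit 23 = 1  t=0,i=1
  #.##. -> .   bit 22 = 0  t=2,i=6
  #.#.# -> #   bit 21 = 1  t=1,i=1
  #.#.. -> .   bit 20 = 0  t=1,i=3
  #..## -> .   bit 19 = 0  t=1,i=5
  #..#. -> .   bit 18 = 0  t=1,i=11
  #...# -> .   bit 17 = 0  t=3,i=6
  #.... -> .   bit 16 = 0  t=0,i=5
  .#### -> #   bit 15 = 1  t=0,i=9
  .###. -> .   bit 14 = 0  t=0,i=2
  .##.# -> .   bit 13 = 0  t=2,i=7
  .##.. -> .   bit 12 = 0  t=5,i=3
  .#.## -> .   bit 11 = 0  t=2,i=5
  .#.#. -> #   bit 10 = 1  t=1,i=0
  .#..# -> #   bit 9 = 1  t=1,i=4
  .#... -> .   bit 8 = 0  t=4,i=5
  ..### -> #   bit 7 = 1  t=0,i=8
  ..##. -> #   bit 6 = 1  t=5,i=7
  ..#.# -> #   bit 5 = 1  t=1,i=12
  ..#.. -> #   bit 4 = 1  t=8,i=12
  ...## -> #   bit 3 = 1  t=0,i=7
  ...#. -> .   bit 2 = 0  t=3,i=7
  ....# -> #   bit 1 = 1  t=0,i=6
  ..... -> .   bit 0 = 0  t=6,i=3
  bits 00110100101000001000011011111010 = 882935546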